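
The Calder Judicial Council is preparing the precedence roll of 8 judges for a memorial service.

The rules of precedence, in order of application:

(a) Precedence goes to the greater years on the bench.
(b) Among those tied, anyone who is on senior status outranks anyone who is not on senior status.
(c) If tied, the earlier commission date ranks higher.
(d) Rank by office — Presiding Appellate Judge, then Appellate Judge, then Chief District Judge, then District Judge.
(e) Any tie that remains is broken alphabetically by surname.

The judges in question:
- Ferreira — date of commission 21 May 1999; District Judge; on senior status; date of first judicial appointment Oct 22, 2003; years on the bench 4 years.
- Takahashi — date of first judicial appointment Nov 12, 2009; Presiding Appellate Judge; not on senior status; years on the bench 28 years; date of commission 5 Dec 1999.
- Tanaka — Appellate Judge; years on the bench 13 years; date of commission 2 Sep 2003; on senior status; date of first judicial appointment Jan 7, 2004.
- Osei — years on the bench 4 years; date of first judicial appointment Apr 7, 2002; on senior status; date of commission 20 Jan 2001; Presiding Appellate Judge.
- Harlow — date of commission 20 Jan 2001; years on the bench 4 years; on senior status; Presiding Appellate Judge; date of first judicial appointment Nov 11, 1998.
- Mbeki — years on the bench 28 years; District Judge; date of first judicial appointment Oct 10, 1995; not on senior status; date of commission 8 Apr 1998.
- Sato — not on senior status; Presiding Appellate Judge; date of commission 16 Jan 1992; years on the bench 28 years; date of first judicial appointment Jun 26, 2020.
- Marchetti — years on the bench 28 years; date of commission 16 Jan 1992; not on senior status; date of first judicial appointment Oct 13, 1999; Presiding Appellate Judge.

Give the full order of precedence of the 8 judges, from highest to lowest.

Marchetti, Sato, Mbeki, Takahashi, Tanaka, Ferreira, Harlow, Osei

By years on the bench (higher first): Marchetti, Sato, Mbeki and Takahashi (each 28 years); then Tanaka (13 years); then Ferreira, Harlow and Osei (each 4 years).
Marchetti, Sato, Mbeki and Takahashi are each not on senior status, so the next rule applies.
Among Marchetti, Sato, Mbeki and Takahashi, by date of commission (earlier first): Marchetti and Sato (16 Jan 1992) before Mbeki (8 Apr 1998) before Takahashi (5 Dec 1999).
Marchetti and Sato are each Presiding Appellate Judge, so the next rule applies.
Among Marchetti and Sato, alphabetically by surname: Marchetti before Sato.
Ferreira, Harlow and Osei are each on senior status, so the next rule applies.
Among Ferreira, Harlow and Osei, by date of commission (earlier first): Ferreira (21 May 1999) before Harlow and Osei (20 Jan 2001).
Harlow and Osei are each Presiding Appellate Judge, so the next rule applies.
Among Harlow and Osei, alphabetically by surname: Harlow before Osei.
Full order: Marchetti, Sato, Mbeki, Takahashi, Tanaka, Ferreira, Harlow, Osei.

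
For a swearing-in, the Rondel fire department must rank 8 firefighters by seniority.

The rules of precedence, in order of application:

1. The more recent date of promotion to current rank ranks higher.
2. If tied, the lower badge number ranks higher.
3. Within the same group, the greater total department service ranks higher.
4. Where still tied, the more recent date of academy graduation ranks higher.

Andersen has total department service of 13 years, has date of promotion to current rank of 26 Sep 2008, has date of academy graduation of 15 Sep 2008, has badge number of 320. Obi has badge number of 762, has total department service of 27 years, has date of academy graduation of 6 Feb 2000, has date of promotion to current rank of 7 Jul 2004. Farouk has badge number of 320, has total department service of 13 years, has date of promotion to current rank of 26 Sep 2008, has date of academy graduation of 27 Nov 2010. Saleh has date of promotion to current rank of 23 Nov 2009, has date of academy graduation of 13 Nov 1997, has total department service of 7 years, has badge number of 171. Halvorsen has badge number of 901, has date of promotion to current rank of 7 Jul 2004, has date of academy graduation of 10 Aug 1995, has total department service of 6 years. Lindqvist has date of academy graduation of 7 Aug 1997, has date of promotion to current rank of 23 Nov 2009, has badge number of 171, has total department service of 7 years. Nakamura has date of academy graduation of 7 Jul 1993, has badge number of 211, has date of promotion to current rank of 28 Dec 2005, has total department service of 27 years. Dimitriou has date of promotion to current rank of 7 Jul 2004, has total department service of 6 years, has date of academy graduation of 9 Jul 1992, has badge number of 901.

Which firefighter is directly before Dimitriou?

By date of promotion to current rank (later first): Saleh and Lindqvist (both 23 Nov 2009); then Farouk and Andersen (both 26 Sep 2008); then Nakamura (28 Dec 2005); then Obi, Halvorsen and Dimitriou (each 7 Jul 2004).
Saleh and Lindqvist both have badge number 171, so the next rule applies.
Saleh and Lindqvist both have total department service 7 years, so the next rule applies.
Among Saleh and Lindqvist, by date of academy graduation (later first): Saleh (13 Nov 1997) before Lindqvist (7 Aug 1997).
Farouk and Andersen both have badge number 320, so the next rule applies.
Farouk and Andersen both have total department service 13 years, so the next rule applies.
Among Farouk and Andersen, by date of academy graduation (later first): Farouk (27 Nov 2010) before Andersen (15 Sep 2008).
Among Obi, Halvorsen and Dimitriou, by badge number (lower first): Obi (762) before Halvorsen and Dimitriou (901).
Halvorsen and Dimitriou both have total department service 6 years, so the next rule applies.
Among Halvorsen and Dimitriou, by date of academy graduation (later first): Halvorsen (10 Aug 1995) before Dimitriou (9 Jul 1992).
Order: Saleh, Lindqvist, Farouk, Andersen, Nakamura, Obi, Halvorsen, Dimitriou.

Halvorsen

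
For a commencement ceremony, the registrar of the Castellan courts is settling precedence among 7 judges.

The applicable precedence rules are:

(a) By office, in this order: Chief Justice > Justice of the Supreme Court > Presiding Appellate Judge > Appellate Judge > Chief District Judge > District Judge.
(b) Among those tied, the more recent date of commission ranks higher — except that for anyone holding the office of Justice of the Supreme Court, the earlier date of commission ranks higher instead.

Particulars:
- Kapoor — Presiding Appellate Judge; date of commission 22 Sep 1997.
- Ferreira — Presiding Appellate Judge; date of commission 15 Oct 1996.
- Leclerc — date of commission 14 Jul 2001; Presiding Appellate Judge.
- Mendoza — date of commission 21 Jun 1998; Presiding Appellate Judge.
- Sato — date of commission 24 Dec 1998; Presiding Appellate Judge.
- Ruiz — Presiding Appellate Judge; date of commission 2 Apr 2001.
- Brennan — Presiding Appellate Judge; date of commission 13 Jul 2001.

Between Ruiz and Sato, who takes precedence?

By office: Leclerc, Brennan, Ruiz, Sato, Mendoza, Kapoor and Ferreira (Presiding Appellate Judge).
Among Leclerc, Brennan, Ruiz, Sato, Mendoza, Kapoor and Ferreira, by date of commission (later first): Leclerc (14 Jul 2001) before Brennan (13 Jul 2001) before Ruiz (2 Apr 2001) before Sato (24 Dec 1998) before Mendoza (21 Jun 1998) before Kapoor (22 Sep 1997) before Ferreira (15 Oct 1996).
So Ruiz takes precedence.

Ruiz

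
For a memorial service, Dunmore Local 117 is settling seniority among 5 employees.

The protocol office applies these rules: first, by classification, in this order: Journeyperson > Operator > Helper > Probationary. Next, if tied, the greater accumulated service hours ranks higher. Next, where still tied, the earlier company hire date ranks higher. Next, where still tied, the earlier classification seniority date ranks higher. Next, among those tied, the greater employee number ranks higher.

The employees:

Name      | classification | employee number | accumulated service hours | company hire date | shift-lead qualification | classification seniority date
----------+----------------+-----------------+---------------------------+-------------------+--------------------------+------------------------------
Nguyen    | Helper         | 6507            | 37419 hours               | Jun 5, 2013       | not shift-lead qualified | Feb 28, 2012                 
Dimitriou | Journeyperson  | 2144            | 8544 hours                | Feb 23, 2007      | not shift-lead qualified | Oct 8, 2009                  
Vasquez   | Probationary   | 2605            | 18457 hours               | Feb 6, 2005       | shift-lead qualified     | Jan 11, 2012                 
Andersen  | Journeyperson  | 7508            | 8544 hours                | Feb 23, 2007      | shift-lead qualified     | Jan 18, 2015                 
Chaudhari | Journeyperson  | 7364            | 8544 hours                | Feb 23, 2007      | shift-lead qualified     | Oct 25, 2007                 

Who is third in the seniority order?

Andersen

By classification: Chaudhari, Dimitriou and Andersen (Journeyperson); then Nguyen (Helper); then Vasquez (Probationary).
Chaudhari, Dimitriou and Andersen all have accumulated service hours 8544 hours, so the next rule applies.
Chaudhari, Dimitriou and Andersen all have company hire date Feb 23, 2007, so the next rule applies.
Among Chaudhari, Dimitriou and Andersen, by classification seniority date (earlier first): Chaudhari (Oct 25, 2007) before Dimitriou (Oct 8, 2009) before Andersen (Jan 18, 2015).
Order: Chaudhari, Dimitriou, Andersen, Nguyen, Vasquez.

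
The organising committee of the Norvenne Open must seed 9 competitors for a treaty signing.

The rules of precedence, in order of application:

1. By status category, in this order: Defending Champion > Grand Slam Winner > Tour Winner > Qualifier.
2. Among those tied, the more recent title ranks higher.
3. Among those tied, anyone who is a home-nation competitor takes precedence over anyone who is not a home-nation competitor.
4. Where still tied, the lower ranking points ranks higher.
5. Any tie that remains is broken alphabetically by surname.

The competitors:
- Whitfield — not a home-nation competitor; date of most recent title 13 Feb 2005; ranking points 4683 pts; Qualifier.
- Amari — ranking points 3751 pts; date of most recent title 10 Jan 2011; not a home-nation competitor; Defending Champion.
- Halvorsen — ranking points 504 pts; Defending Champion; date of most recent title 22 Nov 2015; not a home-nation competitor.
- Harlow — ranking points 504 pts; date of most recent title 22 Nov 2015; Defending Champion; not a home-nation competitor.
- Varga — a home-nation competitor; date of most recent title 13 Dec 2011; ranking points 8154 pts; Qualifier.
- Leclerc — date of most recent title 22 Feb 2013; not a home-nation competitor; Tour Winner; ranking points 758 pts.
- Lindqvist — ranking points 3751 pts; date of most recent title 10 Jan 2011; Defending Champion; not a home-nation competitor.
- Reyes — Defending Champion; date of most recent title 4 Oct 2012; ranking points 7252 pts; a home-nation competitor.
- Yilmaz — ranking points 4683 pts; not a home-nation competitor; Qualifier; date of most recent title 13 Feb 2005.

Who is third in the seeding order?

Reyes

By status category: Halvorsen, Harlow, Reyes, Amari and Lindqvist (Defending Champion); then Leclerc (Tour Winner); then Varga, Whitfield and Yilmaz (Qualifier).
Among Halvorsen, Harlow, Reyes, Amari and Lindqvist, by date of most recent title (later first): Halvorsen and Harlow (22 Nov 2015) before Reyes (4 Oct 2012) before Amari and Lindqvist (10 Jan 2011).
Halvorsen and Harlow are each not a home-nation competitor, so the next rule applies.
Halvorsen and Harlow both have ranking points 504 pts, so the next rule applies.
Among Halvorsen and Harlow, alphabetically by surname: Halvorsen before Harlow.
Amari and Lindqvist are each not a home-nation competitor, so the next rule applies.
Amari and Lindqvist both have ranking points 3751 pts, so the next rule applies.
Among Amari and Lindqvist, alphabetically by surname: Amari before Lindqvist.
Among Varga, Whitfield and Yilmaz, by date of most recent title (later first): Varga (13 Dec 2011) before Whitfield and Yilmaz (13 Feb 2005).
Whitfield and Yilmaz are each not a home-nation competitor, so the next rule applies.
Whitfield and Yilmaz both have ranking points 4683 pts, so the next rule applies.
Among Whitfield and Yilmaz, alphabetically by surname: Whitfield before Yilmaz.
Order: Halvorsen, Harlow, Reyes, Amari, Lindqvist, Leclerc, Varga, Whitfield, Yilmaz.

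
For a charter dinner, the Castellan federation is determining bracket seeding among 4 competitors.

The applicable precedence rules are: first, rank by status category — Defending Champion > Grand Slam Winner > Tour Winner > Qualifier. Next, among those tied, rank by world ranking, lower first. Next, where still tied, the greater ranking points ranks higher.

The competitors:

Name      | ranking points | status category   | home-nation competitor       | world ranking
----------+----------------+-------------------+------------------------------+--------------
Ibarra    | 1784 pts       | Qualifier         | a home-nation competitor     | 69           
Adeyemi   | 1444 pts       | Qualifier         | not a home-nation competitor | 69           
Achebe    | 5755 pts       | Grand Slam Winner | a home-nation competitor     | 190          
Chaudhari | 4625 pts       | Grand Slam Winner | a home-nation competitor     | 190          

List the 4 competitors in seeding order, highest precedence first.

By status category: Achebe and Chaudhari (Grand Slam Winner); then Ibarra and Adeyemi (Qualifier).
Achebe and Chaudhari both have world ranking 190, so the next rule applies.
Among Achebe and Chaudhari, by ranking points (higher first): Achebe (5755 pts) before Chaudhari (4625 pts).
Ibarra and Adeyemi both have world ranking 69, so the next rule applies.
Among Ibarra and Adeyemi, by ranking points (higher first): Ibarra (1784 pts) before Adeyemi (1444 pts).
Full order: Achebe, Chaudhari, Ibarra, Adeyemi.

Achebe, Chaudhari, Ibarra, Adeyemi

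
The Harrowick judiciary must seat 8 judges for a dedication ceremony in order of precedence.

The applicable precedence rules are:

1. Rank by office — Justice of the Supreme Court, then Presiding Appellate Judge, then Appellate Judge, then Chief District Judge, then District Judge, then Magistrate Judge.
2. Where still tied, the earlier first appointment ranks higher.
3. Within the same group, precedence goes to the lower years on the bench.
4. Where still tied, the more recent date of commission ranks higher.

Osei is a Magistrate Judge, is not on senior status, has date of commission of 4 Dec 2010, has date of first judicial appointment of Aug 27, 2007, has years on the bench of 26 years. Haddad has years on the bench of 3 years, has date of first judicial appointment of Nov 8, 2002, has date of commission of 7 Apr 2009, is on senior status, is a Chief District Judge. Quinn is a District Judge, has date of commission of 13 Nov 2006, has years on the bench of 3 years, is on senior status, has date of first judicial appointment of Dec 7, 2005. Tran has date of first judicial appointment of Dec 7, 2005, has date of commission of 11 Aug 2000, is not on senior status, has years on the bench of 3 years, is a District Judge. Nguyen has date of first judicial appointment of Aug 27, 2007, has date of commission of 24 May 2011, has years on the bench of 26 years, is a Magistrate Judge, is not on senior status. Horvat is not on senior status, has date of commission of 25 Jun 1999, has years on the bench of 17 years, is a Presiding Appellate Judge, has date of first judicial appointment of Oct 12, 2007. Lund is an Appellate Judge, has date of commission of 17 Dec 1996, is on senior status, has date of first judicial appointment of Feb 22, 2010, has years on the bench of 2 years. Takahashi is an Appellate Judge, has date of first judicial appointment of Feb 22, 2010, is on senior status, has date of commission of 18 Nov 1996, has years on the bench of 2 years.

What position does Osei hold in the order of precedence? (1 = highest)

8

By office: Horvat (Presiding Appellate Judge); then Lund and Takahashi (Appellate Judge); then Haddad (Chief District Judge); then Quinn and Tran (District Judge); then Nguyen and Osei (Magistrate Judge).
Lund and Takahashi both have date of first judicial appointment Feb 22, 2010, so the next rule applies.
Lund and Takahashi both have years on the bench 2 years, so the next rule applies.
Among Lund and Takahashi, by date of commission (later first): Lund (17 Dec 1996) before Takahashi (18 Nov 1996).
Quinn and Tran both have date of first judicial appointment Dec 7, 2005, so the next rule applies.
Quinn and Tran both have years on the bench 3 years, so the next rule applies.
Among Quinn and Tran, by date of commission (later first): Quinn (13 Nov 2006) before Tran (11 Aug 2000).
Nguyen and Osei both have date of first judicial appointment Aug 27, 2007, so the next rule applies.
Nguyen and Osei both have years on the bench 26 years, so the next rule applies.
Among Nguyen and Osei, by date of commission (later first): Nguyen (24 May 2011) before Osei (4 Dec 2010).
Order: Horvat, Lund, Takahashi, Haddad, Quinn, Tran, Nguyen, Osei. So position 8.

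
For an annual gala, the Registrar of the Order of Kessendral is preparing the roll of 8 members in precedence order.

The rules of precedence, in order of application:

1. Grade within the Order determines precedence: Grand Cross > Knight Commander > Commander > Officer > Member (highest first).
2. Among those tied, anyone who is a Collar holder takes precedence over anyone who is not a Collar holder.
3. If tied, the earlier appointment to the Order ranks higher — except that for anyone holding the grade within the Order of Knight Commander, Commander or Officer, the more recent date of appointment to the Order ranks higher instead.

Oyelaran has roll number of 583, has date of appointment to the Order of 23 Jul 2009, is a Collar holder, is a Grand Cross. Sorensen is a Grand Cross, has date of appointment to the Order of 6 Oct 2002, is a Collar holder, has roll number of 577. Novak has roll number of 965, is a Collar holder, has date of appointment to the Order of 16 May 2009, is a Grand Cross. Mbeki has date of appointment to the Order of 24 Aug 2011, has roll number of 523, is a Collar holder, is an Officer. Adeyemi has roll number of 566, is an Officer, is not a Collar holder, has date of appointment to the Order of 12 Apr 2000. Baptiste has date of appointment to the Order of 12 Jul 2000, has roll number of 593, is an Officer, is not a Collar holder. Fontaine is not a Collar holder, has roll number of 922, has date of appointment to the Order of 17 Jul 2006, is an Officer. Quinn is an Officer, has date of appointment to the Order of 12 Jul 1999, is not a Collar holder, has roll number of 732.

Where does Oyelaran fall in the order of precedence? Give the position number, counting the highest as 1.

3

By grade within the Order: Sorensen, Novak and Oyelaran (Grand Cross); then Mbeki, Fontaine, Baptiste, Adeyemi and Quinn (Officer).
Sorensen, Novak and Oyelaran are each a Collar holder, so the next rule applies.
Among Sorensen, Novak and Oyelaran, by date of appointment to the Order (earlier first): Sorensen (6 Oct 2002) before Novak (16 May 2009) before Oyelaran (23 Jul 2009).
Among Mbeki, Fontaine, Baptiste, Adeyemi and Quinn, a Collar holder before not a Collar holder: Mbeki (a Collar holder) before Fontaine, Baptiste, Adeyemi and Quinn (not a Collar holder).
Among Fontaine, Baptiste, Adeyemi and Quinn, by date of appointment to the Order (later first) (reversed rule for this group): Fontaine (17 Jul 2006) before Baptiste (12 Jul 2000) before Adeyemi (12 Apr 2000) before Quinn (12 Jul 1999).
Order: Sorensen, Novak, Oyelaran, Mbeki, Fontaine, Baptiste, Adeyemi, Quinn. So position 3.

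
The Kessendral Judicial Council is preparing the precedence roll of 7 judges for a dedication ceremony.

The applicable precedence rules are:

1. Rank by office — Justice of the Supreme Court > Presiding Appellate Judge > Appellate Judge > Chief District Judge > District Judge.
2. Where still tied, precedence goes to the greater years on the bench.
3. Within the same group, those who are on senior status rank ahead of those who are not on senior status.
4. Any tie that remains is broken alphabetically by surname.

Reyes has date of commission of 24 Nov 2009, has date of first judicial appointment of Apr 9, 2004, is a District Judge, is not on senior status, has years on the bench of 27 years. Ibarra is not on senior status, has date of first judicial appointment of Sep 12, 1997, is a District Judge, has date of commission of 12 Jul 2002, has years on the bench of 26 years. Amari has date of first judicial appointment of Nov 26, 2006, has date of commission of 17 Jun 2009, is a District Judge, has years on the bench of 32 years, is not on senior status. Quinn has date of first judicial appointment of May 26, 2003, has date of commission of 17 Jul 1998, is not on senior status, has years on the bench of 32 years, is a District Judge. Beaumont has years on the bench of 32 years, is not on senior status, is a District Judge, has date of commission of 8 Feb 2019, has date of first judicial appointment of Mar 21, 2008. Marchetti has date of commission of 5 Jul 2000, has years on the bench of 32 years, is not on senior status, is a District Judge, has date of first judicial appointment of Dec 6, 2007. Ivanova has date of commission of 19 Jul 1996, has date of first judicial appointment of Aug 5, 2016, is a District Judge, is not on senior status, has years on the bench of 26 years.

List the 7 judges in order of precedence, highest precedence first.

By office: Amari, Beaumont, Marchetti, Quinn, Reyes, Ibarra and Ivanova (District Judge).
Among Amari, Beaumont, Marchetti, Quinn, Reyes, Ibarra and Ivanova, by years on the bench (higher first): Amari, Beaumont, Marchetti and Quinn (32 years) before Reyes (27 years) before Ibarra and Ivanova (26 years).
Amari, Beaumont, Marchetti and Quinn are each not on senior status, so the next rule applies.
Among Amari, Beaumont, Marchetti and Quinn, alphabetically by surname: Amari before Beaumont before Marchetti before Quinn.
Ibarra and Ivanova are each not on senior status, so the next rule applies.
Among Ibarra and Ivanova, alphabetically by surname: Ibarra before Ivanova.
Full order: Amari, Beaumont, Marchetti, Quinn, Reyes, Ibarra, Ivanova.

Amari, Beaumont, Marchetti, Quinn, Reyes, Ibarra, Ivanova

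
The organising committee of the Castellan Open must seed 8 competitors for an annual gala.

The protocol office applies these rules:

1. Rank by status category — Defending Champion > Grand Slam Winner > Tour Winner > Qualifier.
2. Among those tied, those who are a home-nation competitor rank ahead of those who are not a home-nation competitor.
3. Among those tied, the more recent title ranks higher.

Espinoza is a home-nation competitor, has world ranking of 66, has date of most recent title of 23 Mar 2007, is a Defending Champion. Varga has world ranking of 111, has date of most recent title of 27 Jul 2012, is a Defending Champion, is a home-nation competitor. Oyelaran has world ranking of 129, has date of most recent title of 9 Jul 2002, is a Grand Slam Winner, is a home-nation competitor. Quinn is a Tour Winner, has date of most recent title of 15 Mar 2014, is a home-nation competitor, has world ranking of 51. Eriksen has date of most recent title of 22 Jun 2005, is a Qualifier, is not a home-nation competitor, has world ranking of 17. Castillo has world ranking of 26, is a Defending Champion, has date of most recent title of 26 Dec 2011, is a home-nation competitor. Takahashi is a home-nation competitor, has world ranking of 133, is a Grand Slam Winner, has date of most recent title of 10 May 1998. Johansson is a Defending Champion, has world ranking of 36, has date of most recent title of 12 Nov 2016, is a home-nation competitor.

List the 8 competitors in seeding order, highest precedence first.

Johansson, Varga, Castillo, Espinoza, Oyelaran, Takahashi, Quinn, Eriksen

By status category: Johansson, Varga, Castillo and Espinoza (Defending Champion); then Oyelaran and Takahashi (Grand Slam Winner); then Quinn (Tour Winner); then Eriksen (Qualifier).
Johansson, Varga, Castillo and Espinoza are each a home-nation competitor, so the next rule applies.
Among Johansson, Varga, Castillo and Espinoza, by date of most recent title (later first): Johansson (12 Nov 2016) before Varga (27 Jul 2012) before Castillo (26 Dec 2011) before Espinoza (23 Mar 2007).
Oyelaran and Takahashi are each a home-nation competitor, so the next rule applies.
Among Oyelaran and Takahashi, by date of most recent title (later first): Oyelaran (9 Jul 2002) before Takahashi (10 May 1998).
Full order: Johansson, Varga, Castillo, Espinoza, Oyelaran, Takahashi, Quinn, Eriksen.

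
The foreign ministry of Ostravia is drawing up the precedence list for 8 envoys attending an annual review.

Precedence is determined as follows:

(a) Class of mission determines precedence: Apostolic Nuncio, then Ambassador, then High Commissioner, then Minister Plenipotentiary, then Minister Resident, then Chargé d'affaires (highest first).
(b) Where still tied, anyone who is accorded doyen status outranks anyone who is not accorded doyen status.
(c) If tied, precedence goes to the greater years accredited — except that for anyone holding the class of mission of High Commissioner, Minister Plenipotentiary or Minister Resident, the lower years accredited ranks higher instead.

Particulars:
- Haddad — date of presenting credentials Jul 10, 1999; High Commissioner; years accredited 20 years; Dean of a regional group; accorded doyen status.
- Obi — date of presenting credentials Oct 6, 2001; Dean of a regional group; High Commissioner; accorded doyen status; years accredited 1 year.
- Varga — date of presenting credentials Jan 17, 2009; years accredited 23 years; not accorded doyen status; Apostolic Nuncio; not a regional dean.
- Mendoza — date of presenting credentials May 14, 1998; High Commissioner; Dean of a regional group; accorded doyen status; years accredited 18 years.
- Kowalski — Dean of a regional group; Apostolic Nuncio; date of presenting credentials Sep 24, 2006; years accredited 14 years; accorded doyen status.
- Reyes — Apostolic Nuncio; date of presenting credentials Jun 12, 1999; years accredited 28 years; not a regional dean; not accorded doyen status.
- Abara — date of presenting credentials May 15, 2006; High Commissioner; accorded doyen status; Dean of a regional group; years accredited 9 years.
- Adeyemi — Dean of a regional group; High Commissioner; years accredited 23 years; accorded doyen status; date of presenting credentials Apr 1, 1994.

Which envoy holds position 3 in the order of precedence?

By class of mission: Kowalski, Reyes and Varga (Apostolic Nuncio); then Obi, Abara, Mendoza, Haddad and Adeyemi (High Commissioner).
Among Kowalski, Reyes and Varga, accorded doyen status before not accorded doyen status: Kowalski (accorded doyen status) before Reyes and Varga (not accorded doyen status).
Among Reyes and Varga, by years accredited (higher first): Reyes (28 years) before Varga (23 years).
Obi, Abara, Mendoza, Haddad and Adeyemi are each accorded doyen status, so the next rule applies.
Among Obi, Abara, Mendoza, Haddad and Adeyemi, by years accredited (lower first) (reversed rule for this group): Obi (1 year) before Abara (9 years) before Mendoza (18 years) before Haddad (20 years) before Adeyemi (23 years).
Order: Kowalski, Reyes, Varga, Obi, Abara, Mendoza, Haddad, Adeyemi.

Varga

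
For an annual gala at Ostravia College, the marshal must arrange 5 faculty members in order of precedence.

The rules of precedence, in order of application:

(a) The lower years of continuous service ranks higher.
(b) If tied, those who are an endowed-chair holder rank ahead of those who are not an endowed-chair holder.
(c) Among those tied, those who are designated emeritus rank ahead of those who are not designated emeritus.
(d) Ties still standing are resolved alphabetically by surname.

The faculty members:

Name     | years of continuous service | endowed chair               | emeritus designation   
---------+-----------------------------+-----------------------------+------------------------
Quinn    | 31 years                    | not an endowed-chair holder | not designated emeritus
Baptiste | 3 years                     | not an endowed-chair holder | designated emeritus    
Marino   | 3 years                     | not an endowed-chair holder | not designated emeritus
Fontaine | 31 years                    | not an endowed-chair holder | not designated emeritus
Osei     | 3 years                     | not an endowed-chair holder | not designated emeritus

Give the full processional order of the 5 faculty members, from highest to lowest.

By years of continuous service (lower first): Baptiste, Marino and Osei (each 3 years); then Fontaine and Quinn (both 31 years).
Baptiste, Marino and Osei are each not an endowed-chair holder, so the next rule applies.
Among Baptiste, Marino and Osei, designated emeritus before not designated emeritus: Baptiste (designated emeritus) before Marino and Osei (not designated emeritus).
Among Marino and Osei, alphabetically by surname: Marino before Osei.
Fontaine and Quinn are each not an endowed-chair holder, so the next rule applies.
Fontaine and Quinn are each not designated emeritus, so the next rule applies.
Among Fontaine and Quinn, alphabetically by surname: Fontaine before Quinn.
Full order: Baptiste, Marino, Osei, Fontaine, Quinn.

Baptiste, Marino, Osei, Fontaine, Quinn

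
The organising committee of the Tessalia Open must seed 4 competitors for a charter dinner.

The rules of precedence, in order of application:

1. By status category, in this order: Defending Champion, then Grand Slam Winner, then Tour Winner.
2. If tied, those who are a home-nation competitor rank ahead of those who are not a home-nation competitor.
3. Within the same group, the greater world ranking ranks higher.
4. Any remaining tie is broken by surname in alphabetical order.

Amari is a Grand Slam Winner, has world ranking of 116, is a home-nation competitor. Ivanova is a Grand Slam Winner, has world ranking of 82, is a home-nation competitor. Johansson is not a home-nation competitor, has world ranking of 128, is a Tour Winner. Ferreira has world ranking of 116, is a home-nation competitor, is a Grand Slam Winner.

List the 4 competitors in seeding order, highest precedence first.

By status category: Amari, Ferreira and Ivanova (Grand Slam Winner); then Johansson (Tour Winner).
Amari, Ferreira and Ivanova are each a home-nation competitor, so the next rule applies.
Among Amari, Ferreira and Ivanova, by world ranking (higher first): Amari and Ferreira (116) before Ivanova (82).
Among Amari and Ferreira, alphabetically by surname: Amari before Ferreira.
Full order: Amari, Ferreira, Ivanova, Johansson.

Amari, Ferreira, Ivanova, Johansson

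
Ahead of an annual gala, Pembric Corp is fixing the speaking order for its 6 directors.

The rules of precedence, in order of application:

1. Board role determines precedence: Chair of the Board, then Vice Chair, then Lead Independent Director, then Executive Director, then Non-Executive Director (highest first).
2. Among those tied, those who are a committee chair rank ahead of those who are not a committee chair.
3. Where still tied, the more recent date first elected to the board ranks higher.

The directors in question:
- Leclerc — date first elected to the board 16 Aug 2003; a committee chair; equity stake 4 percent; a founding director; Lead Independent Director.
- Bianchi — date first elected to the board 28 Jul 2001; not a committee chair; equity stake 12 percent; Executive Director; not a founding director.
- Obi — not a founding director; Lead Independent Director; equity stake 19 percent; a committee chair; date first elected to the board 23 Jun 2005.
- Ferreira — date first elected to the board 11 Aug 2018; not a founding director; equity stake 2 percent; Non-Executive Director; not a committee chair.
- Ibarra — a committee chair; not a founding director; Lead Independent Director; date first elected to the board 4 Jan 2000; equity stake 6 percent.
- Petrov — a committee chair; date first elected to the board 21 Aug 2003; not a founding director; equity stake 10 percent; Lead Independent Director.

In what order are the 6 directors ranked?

Obi, Petrov, Leclerc, Ibarra, Bianchi, Ferreira

By board role: Obi, Petrov, Leclerc and Ibarra (Lead Independent Director); then Bianchi (Executive Director); then Ferreira (Non-Executive Director).
Obi, Petrov, Leclerc and Ibarra are each a committee chair, so the next rule applies.
Among Obi, Petrov, Leclerc and Ibarra, by date first elected to the board (later first): Obi (23 Jun 2005) before Petrov (21 Aug 2003) before Leclerc (16 Aug 2003) before Ibarra (4 Jan 2000).
Full order: Obi, Petrov, Leclerc, Ibarra, Bianchi, Ferreira.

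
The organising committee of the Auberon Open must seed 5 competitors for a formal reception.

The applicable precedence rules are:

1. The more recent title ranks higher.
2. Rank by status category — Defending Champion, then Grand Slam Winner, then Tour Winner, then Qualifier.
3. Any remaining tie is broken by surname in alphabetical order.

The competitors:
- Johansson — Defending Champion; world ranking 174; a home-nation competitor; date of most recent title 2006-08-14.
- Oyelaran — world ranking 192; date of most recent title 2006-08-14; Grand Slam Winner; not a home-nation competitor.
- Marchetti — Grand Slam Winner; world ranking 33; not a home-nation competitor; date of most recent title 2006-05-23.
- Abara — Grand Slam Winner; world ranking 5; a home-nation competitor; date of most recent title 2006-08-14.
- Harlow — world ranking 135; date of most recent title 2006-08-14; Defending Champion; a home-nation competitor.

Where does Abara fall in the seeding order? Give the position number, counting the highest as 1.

By date of most recent title (later first): Harlow, Johansson, Abara and Oyelaran (each 2006-08-14); then Marchetti (2006-05-23).
Among Harlow, Johansson, Abara and Oyelaran, by status category: Harlow and Johansson (Defending Champion) before Abara and Oyelaran (Grand Slam Winner).
Among Harlow and Johansson, alphabetically by surname: Harlow before Johansson.
Among Abara and Oyelaran, alphabetically by surname: Abara before Oyelaran.
Order: Harlow, Johansson, Abara, Oyelaran, Marchetti. So position 3.

3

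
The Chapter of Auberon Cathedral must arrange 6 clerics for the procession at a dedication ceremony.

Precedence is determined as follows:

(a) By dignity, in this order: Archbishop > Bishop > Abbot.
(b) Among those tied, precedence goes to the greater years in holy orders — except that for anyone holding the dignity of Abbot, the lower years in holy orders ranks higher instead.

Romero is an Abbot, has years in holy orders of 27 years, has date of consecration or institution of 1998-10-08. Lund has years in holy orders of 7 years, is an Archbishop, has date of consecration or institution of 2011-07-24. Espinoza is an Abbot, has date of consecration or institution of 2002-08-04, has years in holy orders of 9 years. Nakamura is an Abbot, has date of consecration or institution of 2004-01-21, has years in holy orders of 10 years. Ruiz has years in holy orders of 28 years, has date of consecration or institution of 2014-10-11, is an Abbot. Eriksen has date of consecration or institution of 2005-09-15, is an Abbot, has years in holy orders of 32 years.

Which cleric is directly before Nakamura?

By dignity: Lund (Archbishop); then Espinoza, Nakamura, Romero, Ruiz and Eriksen (Abbot).
Among Espinoza, Nakamura, Romero, Ruiz and Eriksen, by years in holy orders (lower first) (reversed rule for this group): Espinoza (9 years) before Nakamura (10 years) before Romero (27 years) before Ruiz (28 years) before Eriksen (32 years).
Order: Lund, Espinoza, Nakamura, Romero, Ruiz, Eriksen.

Espinoza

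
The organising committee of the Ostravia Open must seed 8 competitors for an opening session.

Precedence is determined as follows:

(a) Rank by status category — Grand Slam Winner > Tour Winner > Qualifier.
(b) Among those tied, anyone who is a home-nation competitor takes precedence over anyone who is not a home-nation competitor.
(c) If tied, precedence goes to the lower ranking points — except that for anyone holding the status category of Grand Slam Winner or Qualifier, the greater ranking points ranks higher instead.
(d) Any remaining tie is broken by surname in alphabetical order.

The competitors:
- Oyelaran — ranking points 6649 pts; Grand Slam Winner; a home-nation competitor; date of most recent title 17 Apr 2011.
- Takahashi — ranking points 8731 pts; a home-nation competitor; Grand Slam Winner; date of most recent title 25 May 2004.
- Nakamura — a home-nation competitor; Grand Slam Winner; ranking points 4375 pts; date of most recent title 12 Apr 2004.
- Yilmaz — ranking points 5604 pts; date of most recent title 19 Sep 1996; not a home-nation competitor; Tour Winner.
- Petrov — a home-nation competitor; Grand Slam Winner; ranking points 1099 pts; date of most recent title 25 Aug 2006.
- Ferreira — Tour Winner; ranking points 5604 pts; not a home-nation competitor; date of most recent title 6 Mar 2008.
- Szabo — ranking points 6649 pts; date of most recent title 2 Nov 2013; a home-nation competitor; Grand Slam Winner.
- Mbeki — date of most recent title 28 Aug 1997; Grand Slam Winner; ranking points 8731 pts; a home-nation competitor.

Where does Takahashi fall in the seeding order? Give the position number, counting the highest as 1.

By status category: Mbeki, Takahashi, Oyelaran, Szabo, Nakamura and Petrov (Grand Slam Winner); then Ferreira and Yilmaz (Tour Winner).
Mbeki, Takahashi, Oyelaran, Szabo, Nakamura and Petrov are each a home-nation competitor, so the next rule applies.
Among Mbeki, Takahashi, Oyelaran, Szabo, Nakamura and Petrov, by ranking points (higher first) (reversed rule for this group): Mbeki and Takahashi (8731 pts) before Oyelaran and Szabo (6649 pts) before Nakamura (4375 pts) before Petrov (1099 pts).
Among Mbeki and Takahashi, alphabetically by surname: Mbeki before Takahashi.
Among Oyelaran and Szabo, alphabetically by surname: Oyelaran before Szabo.
Ferreira and Yilmaz are each not a home-nation competitor, so the next rule applies.
Ferreira and Yilmaz both have ranking points 5604 pts, so the next rule applies.
Among Ferreira and Yilmaz, alphabetically by surname: Ferreira before Yilmaz.
Order: Mbeki, Takahashi, Oyelaran, Szabo, Nakamura, Petrov, Ferreira, Yilmaz. So position 2.

2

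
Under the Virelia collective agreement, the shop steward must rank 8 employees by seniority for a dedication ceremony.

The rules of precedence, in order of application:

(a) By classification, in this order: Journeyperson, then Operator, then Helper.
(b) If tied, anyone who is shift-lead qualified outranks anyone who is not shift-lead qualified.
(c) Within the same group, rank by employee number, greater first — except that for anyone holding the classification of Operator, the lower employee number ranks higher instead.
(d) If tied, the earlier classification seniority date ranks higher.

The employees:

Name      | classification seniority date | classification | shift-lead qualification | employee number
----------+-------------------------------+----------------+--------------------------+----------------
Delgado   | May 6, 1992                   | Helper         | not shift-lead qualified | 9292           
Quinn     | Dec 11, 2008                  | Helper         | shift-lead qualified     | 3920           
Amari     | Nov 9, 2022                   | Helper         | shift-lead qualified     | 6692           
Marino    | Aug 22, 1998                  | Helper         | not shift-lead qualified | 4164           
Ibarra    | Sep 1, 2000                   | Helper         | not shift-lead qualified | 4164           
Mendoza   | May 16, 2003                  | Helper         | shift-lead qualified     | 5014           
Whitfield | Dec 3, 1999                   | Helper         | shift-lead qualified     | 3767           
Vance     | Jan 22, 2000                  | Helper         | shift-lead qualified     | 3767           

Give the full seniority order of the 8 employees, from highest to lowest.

By classification: Amari, Mendoza, Quinn, Whitfield, Vance, Delgado, Marino and Ibarra (Helper).
Among Amari, Mendoza, Quinn, Whitfield, Vance, Delgado, Marino and Ibarra, shift-lead qualified before not shift-lead qualified: Amari, Mendoza, Quinn, Whitfield and Vance (shift-lead qualified) before Delgado, Marino and Ibarra (not shift-lead qualified).
Among Amari, Mendoza, Quinn, Whitfield and Vance, by employee number (higher first): Amari (6692) before Mendoza (5014) before Quinn (3920) before Whitfield and Vance (3767).
Among Whitfield and Vance, by classification seniority date (earlier first): Whitfield (Dec 3, 1999) before Vance (Jan 22, 2000).
Among Delgado, Marino and Ibarra, by employee number (higher first): Delgado (9292) before Marino and Ibarra (4164).
Among Marino and Ibarra, by classification seniority date (earlier first): Marino (Aug 22, 1998) before Ibarra (Sep 1, 2000).
Full order: Amari, Mendoza, Quinn, Whitfield, Vance, Delgado, Marino, Ibarra.

Amari, Mendoza, Quinn, Whitfield, Vance, Delgado, Marino, Ibarra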